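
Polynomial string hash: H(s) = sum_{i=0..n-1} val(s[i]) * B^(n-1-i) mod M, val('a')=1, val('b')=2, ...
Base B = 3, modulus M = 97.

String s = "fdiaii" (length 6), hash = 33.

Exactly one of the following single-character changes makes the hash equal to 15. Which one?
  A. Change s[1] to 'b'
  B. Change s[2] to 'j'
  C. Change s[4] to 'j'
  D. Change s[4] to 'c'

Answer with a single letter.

Option A: s[1]='d'->'b', delta=(2-4)*3^4 mod 97 = 32, hash=33+32 mod 97 = 65
Option B: s[2]='i'->'j', delta=(10-9)*3^3 mod 97 = 27, hash=33+27 mod 97 = 60
Option C: s[4]='i'->'j', delta=(10-9)*3^1 mod 97 = 3, hash=33+3 mod 97 = 36
Option D: s[4]='i'->'c', delta=(3-9)*3^1 mod 97 = 79, hash=33+79 mod 97 = 15 <-- target

Answer: D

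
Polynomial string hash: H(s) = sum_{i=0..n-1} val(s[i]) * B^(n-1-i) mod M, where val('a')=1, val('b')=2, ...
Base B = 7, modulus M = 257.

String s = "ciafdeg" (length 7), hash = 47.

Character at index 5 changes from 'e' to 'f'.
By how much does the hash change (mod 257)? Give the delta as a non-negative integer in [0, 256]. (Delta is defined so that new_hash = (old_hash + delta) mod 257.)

Answer: 7

Derivation:
Delta formula: (val(new) - val(old)) * B^(n-1-k) mod M
  val('f') - val('e') = 6 - 5 = 1
  B^(n-1-k) = 7^1 mod 257 = 7
  Delta = 1 * 7 mod 257 = 7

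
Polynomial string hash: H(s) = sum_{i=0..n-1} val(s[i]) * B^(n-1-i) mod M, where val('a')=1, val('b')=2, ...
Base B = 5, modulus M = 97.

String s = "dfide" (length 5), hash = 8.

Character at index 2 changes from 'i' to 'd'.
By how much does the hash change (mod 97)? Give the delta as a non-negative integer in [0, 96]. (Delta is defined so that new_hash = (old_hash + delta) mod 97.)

Answer: 69

Derivation:
Delta formula: (val(new) - val(old)) * B^(n-1-k) mod M
  val('d') - val('i') = 4 - 9 = -5
  B^(n-1-k) = 5^2 mod 97 = 25
  Delta = -5 * 25 mod 97 = 69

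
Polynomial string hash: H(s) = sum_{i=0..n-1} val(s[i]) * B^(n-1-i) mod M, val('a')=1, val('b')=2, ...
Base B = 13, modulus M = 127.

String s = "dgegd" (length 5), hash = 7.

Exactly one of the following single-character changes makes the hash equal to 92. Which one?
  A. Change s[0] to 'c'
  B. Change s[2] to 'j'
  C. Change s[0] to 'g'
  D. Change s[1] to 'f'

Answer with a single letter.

Option A: s[0]='d'->'c', delta=(3-4)*13^4 mod 127 = 14, hash=7+14 mod 127 = 21
Option B: s[2]='e'->'j', delta=(10-5)*13^2 mod 127 = 83, hash=7+83 mod 127 = 90
Option C: s[0]='d'->'g', delta=(7-4)*13^4 mod 127 = 85, hash=7+85 mod 127 = 92 <-- target
Option D: s[1]='g'->'f', delta=(6-7)*13^3 mod 127 = 89, hash=7+89 mod 127 = 96

Answer: C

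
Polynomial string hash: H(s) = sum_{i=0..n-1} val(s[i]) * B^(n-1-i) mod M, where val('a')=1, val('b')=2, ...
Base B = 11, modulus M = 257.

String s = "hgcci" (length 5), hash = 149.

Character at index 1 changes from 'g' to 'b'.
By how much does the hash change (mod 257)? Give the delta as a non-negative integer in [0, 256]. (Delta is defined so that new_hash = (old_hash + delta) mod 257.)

Delta formula: (val(new) - val(old)) * B^(n-1-k) mod M
  val('b') - val('g') = 2 - 7 = -5
  B^(n-1-k) = 11^3 mod 257 = 46
  Delta = -5 * 46 mod 257 = 27

Answer: 27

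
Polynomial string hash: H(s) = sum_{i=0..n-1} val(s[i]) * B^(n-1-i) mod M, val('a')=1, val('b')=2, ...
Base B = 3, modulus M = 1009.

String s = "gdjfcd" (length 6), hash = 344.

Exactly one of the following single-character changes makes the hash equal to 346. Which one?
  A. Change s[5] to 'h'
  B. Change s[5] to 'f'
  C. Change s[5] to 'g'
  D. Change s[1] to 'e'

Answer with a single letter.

Option A: s[5]='d'->'h', delta=(8-4)*3^0 mod 1009 = 4, hash=344+4 mod 1009 = 348
Option B: s[5]='d'->'f', delta=(6-4)*3^0 mod 1009 = 2, hash=344+2 mod 1009 = 346 <-- target
Option C: s[5]='d'->'g', delta=(7-4)*3^0 mod 1009 = 3, hash=344+3 mod 1009 = 347
Option D: s[1]='d'->'e', delta=(5-4)*3^4 mod 1009 = 81, hash=344+81 mod 1009 = 425

Answer: B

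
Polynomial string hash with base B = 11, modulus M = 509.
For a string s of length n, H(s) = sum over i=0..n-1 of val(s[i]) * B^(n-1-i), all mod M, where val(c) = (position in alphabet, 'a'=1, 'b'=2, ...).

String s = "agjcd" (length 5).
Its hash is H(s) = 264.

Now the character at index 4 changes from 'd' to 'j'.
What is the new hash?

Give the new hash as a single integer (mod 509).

val('d') = 4, val('j') = 10
Position k = 4, exponent = n-1-k = 0
B^0 mod M = 11^0 mod 509 = 1
Delta = (10 - 4) * 1 mod 509 = 6
New hash = (264 + 6) mod 509 = 270

Answer: 270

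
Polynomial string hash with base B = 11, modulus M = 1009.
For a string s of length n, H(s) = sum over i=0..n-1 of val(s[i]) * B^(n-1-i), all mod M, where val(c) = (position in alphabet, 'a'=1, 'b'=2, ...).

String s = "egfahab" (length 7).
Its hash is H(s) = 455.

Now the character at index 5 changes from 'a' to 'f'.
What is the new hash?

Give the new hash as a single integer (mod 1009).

Answer: 510

Derivation:
val('a') = 1, val('f') = 6
Position k = 5, exponent = n-1-k = 1
B^1 mod M = 11^1 mod 1009 = 11
Delta = (6 - 1) * 11 mod 1009 = 55
New hash = (455 + 55) mod 1009 = 510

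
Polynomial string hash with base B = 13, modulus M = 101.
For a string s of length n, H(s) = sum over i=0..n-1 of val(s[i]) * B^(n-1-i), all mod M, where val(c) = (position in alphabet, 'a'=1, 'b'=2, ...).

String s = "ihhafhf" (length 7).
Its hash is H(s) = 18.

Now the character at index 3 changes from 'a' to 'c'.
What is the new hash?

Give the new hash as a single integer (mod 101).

Answer: 69

Derivation:
val('a') = 1, val('c') = 3
Position k = 3, exponent = n-1-k = 3
B^3 mod M = 13^3 mod 101 = 76
Delta = (3 - 1) * 76 mod 101 = 51
New hash = (18 + 51) mod 101 = 69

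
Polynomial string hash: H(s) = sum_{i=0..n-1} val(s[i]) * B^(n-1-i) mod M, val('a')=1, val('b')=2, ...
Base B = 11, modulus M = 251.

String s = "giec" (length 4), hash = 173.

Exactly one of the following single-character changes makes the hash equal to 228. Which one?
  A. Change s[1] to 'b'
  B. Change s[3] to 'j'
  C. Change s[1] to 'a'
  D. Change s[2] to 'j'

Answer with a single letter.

Option A: s[1]='i'->'b', delta=(2-9)*11^2 mod 251 = 157, hash=173+157 mod 251 = 79
Option B: s[3]='c'->'j', delta=(10-3)*11^0 mod 251 = 7, hash=173+7 mod 251 = 180
Option C: s[1]='i'->'a', delta=(1-9)*11^2 mod 251 = 36, hash=173+36 mod 251 = 209
Option D: s[2]='e'->'j', delta=(10-5)*11^1 mod 251 = 55, hash=173+55 mod 251 = 228 <-- target

Answer: D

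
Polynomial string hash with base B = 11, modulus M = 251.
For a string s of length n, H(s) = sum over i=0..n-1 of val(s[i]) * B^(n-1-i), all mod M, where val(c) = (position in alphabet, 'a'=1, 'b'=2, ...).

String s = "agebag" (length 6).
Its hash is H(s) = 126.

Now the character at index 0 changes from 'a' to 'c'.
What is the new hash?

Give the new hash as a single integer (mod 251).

val('a') = 1, val('c') = 3
Position k = 0, exponent = n-1-k = 5
B^5 mod M = 11^5 mod 251 = 160
Delta = (3 - 1) * 160 mod 251 = 69
New hash = (126 + 69) mod 251 = 195

Answer: 195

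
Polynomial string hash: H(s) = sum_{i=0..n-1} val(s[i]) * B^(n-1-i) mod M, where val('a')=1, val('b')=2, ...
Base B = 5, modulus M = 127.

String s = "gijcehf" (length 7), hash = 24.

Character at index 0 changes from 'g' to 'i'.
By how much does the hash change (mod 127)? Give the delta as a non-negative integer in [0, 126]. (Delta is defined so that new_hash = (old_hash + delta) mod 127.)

Delta formula: (val(new) - val(old)) * B^(n-1-k) mod M
  val('i') - val('g') = 9 - 7 = 2
  B^(n-1-k) = 5^6 mod 127 = 4
  Delta = 2 * 4 mod 127 = 8

Answer: 8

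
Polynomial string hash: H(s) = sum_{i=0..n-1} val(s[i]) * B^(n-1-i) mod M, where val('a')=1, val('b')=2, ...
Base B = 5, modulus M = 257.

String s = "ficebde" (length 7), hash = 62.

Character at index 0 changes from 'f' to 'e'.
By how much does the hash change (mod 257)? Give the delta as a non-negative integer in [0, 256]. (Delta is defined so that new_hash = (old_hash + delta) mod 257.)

Answer: 52

Derivation:
Delta formula: (val(new) - val(old)) * B^(n-1-k) mod M
  val('e') - val('f') = 5 - 6 = -1
  B^(n-1-k) = 5^6 mod 257 = 205
  Delta = -1 * 205 mod 257 = 52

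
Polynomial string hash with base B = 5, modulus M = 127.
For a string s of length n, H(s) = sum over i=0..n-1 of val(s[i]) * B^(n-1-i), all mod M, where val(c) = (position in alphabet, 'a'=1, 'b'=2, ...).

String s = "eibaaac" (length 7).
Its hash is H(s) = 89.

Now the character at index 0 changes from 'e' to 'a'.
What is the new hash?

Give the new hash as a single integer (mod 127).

Answer: 73

Derivation:
val('e') = 5, val('a') = 1
Position k = 0, exponent = n-1-k = 6
B^6 mod M = 5^6 mod 127 = 4
Delta = (1 - 5) * 4 mod 127 = 111
New hash = (89 + 111) mod 127 = 73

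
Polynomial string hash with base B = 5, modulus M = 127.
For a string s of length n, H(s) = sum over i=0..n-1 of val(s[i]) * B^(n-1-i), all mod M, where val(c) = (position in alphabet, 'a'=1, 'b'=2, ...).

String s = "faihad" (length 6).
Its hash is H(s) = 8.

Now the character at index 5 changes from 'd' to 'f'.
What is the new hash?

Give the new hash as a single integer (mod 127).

Answer: 10

Derivation:
val('d') = 4, val('f') = 6
Position k = 5, exponent = n-1-k = 0
B^0 mod M = 5^0 mod 127 = 1
Delta = (6 - 4) * 1 mod 127 = 2
New hash = (8 + 2) mod 127 = 10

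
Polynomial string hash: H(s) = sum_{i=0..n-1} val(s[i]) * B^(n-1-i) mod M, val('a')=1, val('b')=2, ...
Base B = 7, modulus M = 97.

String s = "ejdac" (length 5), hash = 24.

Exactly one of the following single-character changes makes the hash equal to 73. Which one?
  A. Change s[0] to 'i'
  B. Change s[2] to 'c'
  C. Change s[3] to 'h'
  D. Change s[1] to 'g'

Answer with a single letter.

Answer: C

Derivation:
Option A: s[0]='e'->'i', delta=(9-5)*7^4 mod 97 = 1, hash=24+1 mod 97 = 25
Option B: s[2]='d'->'c', delta=(3-4)*7^2 mod 97 = 48, hash=24+48 mod 97 = 72
Option C: s[3]='a'->'h', delta=(8-1)*7^1 mod 97 = 49, hash=24+49 mod 97 = 73 <-- target
Option D: s[1]='j'->'g', delta=(7-10)*7^3 mod 97 = 38, hash=24+38 mod 97 = 62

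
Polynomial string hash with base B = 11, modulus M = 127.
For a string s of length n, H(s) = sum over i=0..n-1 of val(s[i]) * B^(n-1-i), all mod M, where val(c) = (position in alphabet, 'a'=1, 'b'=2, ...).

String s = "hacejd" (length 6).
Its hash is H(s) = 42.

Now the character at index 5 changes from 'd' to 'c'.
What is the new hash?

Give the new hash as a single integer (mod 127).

Answer: 41

Derivation:
val('d') = 4, val('c') = 3
Position k = 5, exponent = n-1-k = 0
B^0 mod M = 11^0 mod 127 = 1
Delta = (3 - 4) * 1 mod 127 = 126
New hash = (42 + 126) mod 127 = 41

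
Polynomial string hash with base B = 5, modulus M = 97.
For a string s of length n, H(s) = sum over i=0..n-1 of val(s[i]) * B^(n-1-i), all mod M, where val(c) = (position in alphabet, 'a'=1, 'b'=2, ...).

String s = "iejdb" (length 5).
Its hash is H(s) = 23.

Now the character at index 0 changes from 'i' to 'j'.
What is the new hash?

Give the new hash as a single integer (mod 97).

Answer: 66

Derivation:
val('i') = 9, val('j') = 10
Position k = 0, exponent = n-1-k = 4
B^4 mod M = 5^4 mod 97 = 43
Delta = (10 - 9) * 43 mod 97 = 43
New hash = (23 + 43) mod 97 = 66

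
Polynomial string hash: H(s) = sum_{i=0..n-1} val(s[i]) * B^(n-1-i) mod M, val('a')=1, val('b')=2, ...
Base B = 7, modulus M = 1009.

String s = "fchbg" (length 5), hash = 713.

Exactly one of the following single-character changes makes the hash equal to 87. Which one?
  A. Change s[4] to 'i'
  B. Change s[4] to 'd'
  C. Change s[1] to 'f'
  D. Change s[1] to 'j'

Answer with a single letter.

Answer: D

Derivation:
Option A: s[4]='g'->'i', delta=(9-7)*7^0 mod 1009 = 2, hash=713+2 mod 1009 = 715
Option B: s[4]='g'->'d', delta=(4-7)*7^0 mod 1009 = 1006, hash=713+1006 mod 1009 = 710
Option C: s[1]='c'->'f', delta=(6-3)*7^3 mod 1009 = 20, hash=713+20 mod 1009 = 733
Option D: s[1]='c'->'j', delta=(10-3)*7^3 mod 1009 = 383, hash=713+383 mod 1009 = 87 <-- target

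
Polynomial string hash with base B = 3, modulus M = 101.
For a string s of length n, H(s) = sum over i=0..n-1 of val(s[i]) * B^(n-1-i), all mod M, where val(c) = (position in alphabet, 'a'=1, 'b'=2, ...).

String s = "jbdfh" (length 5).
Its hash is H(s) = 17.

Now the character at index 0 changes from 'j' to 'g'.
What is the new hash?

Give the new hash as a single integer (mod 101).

val('j') = 10, val('g') = 7
Position k = 0, exponent = n-1-k = 4
B^4 mod M = 3^4 mod 101 = 81
Delta = (7 - 10) * 81 mod 101 = 60
New hash = (17 + 60) mod 101 = 77

Answer: 77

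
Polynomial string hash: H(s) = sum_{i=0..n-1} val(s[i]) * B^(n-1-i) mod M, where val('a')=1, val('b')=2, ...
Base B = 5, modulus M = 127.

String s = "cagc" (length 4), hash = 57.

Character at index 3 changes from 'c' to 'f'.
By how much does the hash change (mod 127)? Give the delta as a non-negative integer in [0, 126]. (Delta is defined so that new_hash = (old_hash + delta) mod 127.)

Delta formula: (val(new) - val(old)) * B^(n-1-k) mod M
  val('f') - val('c') = 6 - 3 = 3
  B^(n-1-k) = 5^0 mod 127 = 1
  Delta = 3 * 1 mod 127 = 3

Answer: 3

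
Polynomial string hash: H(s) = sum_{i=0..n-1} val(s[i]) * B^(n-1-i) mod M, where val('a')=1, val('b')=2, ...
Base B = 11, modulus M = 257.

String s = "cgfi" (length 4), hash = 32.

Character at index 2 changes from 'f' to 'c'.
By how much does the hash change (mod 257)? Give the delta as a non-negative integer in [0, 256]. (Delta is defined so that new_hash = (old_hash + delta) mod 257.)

Answer: 224

Derivation:
Delta formula: (val(new) - val(old)) * B^(n-1-k) mod M
  val('c') - val('f') = 3 - 6 = -3
  B^(n-1-k) = 11^1 mod 257 = 11
  Delta = -3 * 11 mod 257 = 224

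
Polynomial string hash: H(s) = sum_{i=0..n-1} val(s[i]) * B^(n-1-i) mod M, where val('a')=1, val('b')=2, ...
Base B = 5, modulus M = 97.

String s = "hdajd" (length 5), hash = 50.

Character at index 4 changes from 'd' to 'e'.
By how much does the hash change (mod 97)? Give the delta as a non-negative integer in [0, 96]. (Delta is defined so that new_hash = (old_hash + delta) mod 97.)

Delta formula: (val(new) - val(old)) * B^(n-1-k) mod M
  val('e') - val('d') = 5 - 4 = 1
  B^(n-1-k) = 5^0 mod 97 = 1
  Delta = 1 * 1 mod 97 = 1

Answer: 1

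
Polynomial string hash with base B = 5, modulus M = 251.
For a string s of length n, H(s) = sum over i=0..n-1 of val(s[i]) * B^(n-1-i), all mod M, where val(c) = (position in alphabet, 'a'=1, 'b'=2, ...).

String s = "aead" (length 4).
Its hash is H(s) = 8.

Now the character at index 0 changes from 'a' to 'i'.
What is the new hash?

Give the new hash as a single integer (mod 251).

val('a') = 1, val('i') = 9
Position k = 0, exponent = n-1-k = 3
B^3 mod M = 5^3 mod 251 = 125
Delta = (9 - 1) * 125 mod 251 = 247
New hash = (8 + 247) mod 251 = 4

Answer: 4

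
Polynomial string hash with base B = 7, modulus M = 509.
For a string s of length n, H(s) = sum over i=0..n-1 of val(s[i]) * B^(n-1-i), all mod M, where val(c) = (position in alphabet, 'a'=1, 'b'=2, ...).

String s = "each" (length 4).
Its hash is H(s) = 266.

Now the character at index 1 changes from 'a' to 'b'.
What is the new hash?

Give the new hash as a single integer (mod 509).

Answer: 315

Derivation:
val('a') = 1, val('b') = 2
Position k = 1, exponent = n-1-k = 2
B^2 mod M = 7^2 mod 509 = 49
Delta = (2 - 1) * 49 mod 509 = 49
New hash = (266 + 49) mod 509 = 315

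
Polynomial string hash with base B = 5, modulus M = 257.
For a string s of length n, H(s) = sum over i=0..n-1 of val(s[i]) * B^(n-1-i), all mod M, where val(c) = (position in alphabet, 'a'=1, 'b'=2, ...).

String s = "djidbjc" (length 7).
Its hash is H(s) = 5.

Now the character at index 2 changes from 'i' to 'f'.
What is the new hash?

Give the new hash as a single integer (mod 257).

val('i') = 9, val('f') = 6
Position k = 2, exponent = n-1-k = 4
B^4 mod M = 5^4 mod 257 = 111
Delta = (6 - 9) * 111 mod 257 = 181
New hash = (5 + 181) mod 257 = 186

Answer: 186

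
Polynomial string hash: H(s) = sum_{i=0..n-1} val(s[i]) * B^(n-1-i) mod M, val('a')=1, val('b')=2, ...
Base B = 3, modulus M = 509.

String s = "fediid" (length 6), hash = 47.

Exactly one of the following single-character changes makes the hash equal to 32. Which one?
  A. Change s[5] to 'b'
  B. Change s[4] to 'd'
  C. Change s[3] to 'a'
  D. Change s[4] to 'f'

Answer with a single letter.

Option A: s[5]='d'->'b', delta=(2-4)*3^0 mod 509 = 507, hash=47+507 mod 509 = 45
Option B: s[4]='i'->'d', delta=(4-9)*3^1 mod 509 = 494, hash=47+494 mod 509 = 32 <-- target
Option C: s[3]='i'->'a', delta=(1-9)*3^2 mod 509 = 437, hash=47+437 mod 509 = 484
Option D: s[4]='i'->'f', delta=(6-9)*3^1 mod 509 = 500, hash=47+500 mod 509 = 38

Answer: B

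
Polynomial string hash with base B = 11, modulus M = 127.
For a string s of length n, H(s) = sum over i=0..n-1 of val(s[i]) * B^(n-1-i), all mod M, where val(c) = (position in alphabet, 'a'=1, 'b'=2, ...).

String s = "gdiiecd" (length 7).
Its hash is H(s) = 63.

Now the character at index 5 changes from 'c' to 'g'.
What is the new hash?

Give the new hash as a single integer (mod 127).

val('c') = 3, val('g') = 7
Position k = 5, exponent = n-1-k = 1
B^1 mod M = 11^1 mod 127 = 11
Delta = (7 - 3) * 11 mod 127 = 44
New hash = (63 + 44) mod 127 = 107

Answer: 107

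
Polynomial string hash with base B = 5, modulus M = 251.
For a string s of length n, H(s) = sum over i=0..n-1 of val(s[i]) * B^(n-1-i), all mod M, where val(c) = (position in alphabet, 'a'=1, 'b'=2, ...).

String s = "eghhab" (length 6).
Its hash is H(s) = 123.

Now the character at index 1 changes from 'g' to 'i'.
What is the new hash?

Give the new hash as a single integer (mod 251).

Answer: 118

Derivation:
val('g') = 7, val('i') = 9
Position k = 1, exponent = n-1-k = 4
B^4 mod M = 5^4 mod 251 = 123
Delta = (9 - 7) * 123 mod 251 = 246
New hash = (123 + 246) mod 251 = 118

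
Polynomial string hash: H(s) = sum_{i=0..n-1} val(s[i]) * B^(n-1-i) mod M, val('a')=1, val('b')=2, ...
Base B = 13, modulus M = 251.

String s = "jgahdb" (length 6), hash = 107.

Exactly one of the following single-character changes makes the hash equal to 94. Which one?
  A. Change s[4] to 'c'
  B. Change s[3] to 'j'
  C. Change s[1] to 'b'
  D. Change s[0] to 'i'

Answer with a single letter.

Option A: s[4]='d'->'c', delta=(3-4)*13^1 mod 251 = 238, hash=107+238 mod 251 = 94 <-- target
Option B: s[3]='h'->'j', delta=(10-8)*13^2 mod 251 = 87, hash=107+87 mod 251 = 194
Option C: s[1]='g'->'b', delta=(2-7)*13^4 mod 251 = 14, hash=107+14 mod 251 = 121
Option D: s[0]='j'->'i', delta=(9-10)*13^5 mod 251 = 187, hash=107+187 mod 251 = 43

Answer: A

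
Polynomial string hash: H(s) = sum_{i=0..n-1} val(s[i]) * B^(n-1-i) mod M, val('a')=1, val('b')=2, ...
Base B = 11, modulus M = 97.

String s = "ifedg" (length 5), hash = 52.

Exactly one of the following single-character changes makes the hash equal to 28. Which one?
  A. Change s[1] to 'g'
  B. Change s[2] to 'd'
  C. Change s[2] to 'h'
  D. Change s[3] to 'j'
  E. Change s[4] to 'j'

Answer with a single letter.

Option A: s[1]='f'->'g', delta=(7-6)*11^3 mod 97 = 70, hash=52+70 mod 97 = 25
Option B: s[2]='e'->'d', delta=(4-5)*11^2 mod 97 = 73, hash=52+73 mod 97 = 28 <-- target
Option C: s[2]='e'->'h', delta=(8-5)*11^2 mod 97 = 72, hash=52+72 mod 97 = 27
Option D: s[3]='d'->'j', delta=(10-4)*11^1 mod 97 = 66, hash=52+66 mod 97 = 21
Option E: s[4]='g'->'j', delta=(10-7)*11^0 mod 97 = 3, hash=52+3 mod 97 = 55

Answer: B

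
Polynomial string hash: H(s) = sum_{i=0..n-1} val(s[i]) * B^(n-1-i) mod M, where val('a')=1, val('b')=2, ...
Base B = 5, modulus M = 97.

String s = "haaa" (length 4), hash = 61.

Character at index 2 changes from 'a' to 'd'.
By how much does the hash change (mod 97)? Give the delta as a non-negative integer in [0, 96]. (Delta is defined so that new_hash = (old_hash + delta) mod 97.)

Delta formula: (val(new) - val(old)) * B^(n-1-k) mod M
  val('d') - val('a') = 4 - 1 = 3
  B^(n-1-k) = 5^1 mod 97 = 5
  Delta = 3 * 5 mod 97 = 15

Answer: 15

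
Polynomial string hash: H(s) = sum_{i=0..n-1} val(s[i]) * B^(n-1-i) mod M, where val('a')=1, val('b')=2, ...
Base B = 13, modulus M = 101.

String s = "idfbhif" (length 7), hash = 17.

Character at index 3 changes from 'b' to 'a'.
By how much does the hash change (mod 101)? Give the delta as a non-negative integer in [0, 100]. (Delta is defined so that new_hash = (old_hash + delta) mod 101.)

Answer: 25

Derivation:
Delta formula: (val(new) - val(old)) * B^(n-1-k) mod M
  val('a') - val('b') = 1 - 2 = -1
  B^(n-1-k) = 13^3 mod 101 = 76
  Delta = -1 * 76 mod 101 = 25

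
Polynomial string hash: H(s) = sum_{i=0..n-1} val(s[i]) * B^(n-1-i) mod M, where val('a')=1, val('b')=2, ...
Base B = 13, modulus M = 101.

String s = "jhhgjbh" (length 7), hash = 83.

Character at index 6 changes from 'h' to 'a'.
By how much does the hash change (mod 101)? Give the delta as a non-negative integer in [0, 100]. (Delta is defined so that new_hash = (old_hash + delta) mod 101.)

Answer: 94

Derivation:
Delta formula: (val(new) - val(old)) * B^(n-1-k) mod M
  val('a') - val('h') = 1 - 8 = -7
  B^(n-1-k) = 13^0 mod 101 = 1
  Delta = -7 * 1 mod 101 = 94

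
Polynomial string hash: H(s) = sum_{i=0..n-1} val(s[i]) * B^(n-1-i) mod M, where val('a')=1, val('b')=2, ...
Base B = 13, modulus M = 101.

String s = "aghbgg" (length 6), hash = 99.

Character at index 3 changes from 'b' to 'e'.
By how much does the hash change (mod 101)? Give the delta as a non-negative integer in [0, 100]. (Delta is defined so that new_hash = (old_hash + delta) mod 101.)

Delta formula: (val(new) - val(old)) * B^(n-1-k) mod M
  val('e') - val('b') = 5 - 2 = 3
  B^(n-1-k) = 13^2 mod 101 = 68
  Delta = 3 * 68 mod 101 = 2

Answer: 2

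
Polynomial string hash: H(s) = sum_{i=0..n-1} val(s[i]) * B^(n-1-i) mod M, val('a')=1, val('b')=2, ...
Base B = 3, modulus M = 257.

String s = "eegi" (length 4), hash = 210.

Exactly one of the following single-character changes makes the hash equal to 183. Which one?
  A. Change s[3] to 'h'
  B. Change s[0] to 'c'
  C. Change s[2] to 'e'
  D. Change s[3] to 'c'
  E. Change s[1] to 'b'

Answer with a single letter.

Option A: s[3]='i'->'h', delta=(8-9)*3^0 mod 257 = 256, hash=210+256 mod 257 = 209
Option B: s[0]='e'->'c', delta=(3-5)*3^3 mod 257 = 203, hash=210+203 mod 257 = 156
Option C: s[2]='g'->'e', delta=(5-7)*3^1 mod 257 = 251, hash=210+251 mod 257 = 204
Option D: s[3]='i'->'c', delta=(3-9)*3^0 mod 257 = 251, hash=210+251 mod 257 = 204
Option E: s[1]='e'->'b', delta=(2-5)*3^2 mod 257 = 230, hash=210+230 mod 257 = 183 <-- target

Answer: E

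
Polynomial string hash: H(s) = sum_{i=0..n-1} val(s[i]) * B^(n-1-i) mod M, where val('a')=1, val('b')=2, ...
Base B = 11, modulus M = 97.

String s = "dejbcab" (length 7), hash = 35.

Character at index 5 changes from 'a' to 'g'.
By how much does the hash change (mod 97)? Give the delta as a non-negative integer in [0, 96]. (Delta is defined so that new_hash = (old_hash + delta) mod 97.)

Delta formula: (val(new) - val(old)) * B^(n-1-k) mod M
  val('g') - val('a') = 7 - 1 = 6
  B^(n-1-k) = 11^1 mod 97 = 11
  Delta = 6 * 11 mod 97 = 66

Answer: 66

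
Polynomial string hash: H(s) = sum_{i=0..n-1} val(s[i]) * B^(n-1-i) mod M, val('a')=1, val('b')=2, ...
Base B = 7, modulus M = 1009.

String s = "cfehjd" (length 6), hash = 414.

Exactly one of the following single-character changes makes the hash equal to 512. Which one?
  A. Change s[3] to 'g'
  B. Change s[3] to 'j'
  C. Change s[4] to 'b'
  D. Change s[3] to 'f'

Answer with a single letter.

Option A: s[3]='h'->'g', delta=(7-8)*7^2 mod 1009 = 960, hash=414+960 mod 1009 = 365
Option B: s[3]='h'->'j', delta=(10-8)*7^2 mod 1009 = 98, hash=414+98 mod 1009 = 512 <-- target
Option C: s[4]='j'->'b', delta=(2-10)*7^1 mod 1009 = 953, hash=414+953 mod 1009 = 358
Option D: s[3]='h'->'f', delta=(6-8)*7^2 mod 1009 = 911, hash=414+911 mod 1009 = 316

Answer: B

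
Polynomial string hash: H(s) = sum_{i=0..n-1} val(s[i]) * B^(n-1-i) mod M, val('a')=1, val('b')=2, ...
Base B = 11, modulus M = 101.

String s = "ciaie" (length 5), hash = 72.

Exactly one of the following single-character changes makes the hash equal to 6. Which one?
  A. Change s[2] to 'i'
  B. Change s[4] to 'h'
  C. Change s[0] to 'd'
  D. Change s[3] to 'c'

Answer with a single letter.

Answer: D

Derivation:
Option A: s[2]='a'->'i', delta=(9-1)*11^2 mod 101 = 59, hash=72+59 mod 101 = 30
Option B: s[4]='e'->'h', delta=(8-5)*11^0 mod 101 = 3, hash=72+3 mod 101 = 75
Option C: s[0]='c'->'d', delta=(4-3)*11^4 mod 101 = 97, hash=72+97 mod 101 = 68
Option D: s[3]='i'->'c', delta=(3-9)*11^1 mod 101 = 35, hash=72+35 mod 101 = 6 <-- target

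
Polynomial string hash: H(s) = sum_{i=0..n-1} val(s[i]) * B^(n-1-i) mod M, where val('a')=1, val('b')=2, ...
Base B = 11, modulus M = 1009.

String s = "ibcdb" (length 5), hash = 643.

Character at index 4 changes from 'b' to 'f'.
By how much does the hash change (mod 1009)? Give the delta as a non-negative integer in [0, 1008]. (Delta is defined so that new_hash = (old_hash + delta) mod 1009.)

Delta formula: (val(new) - val(old)) * B^(n-1-k) mod M
  val('f') - val('b') = 6 - 2 = 4
  B^(n-1-k) = 11^0 mod 1009 = 1
  Delta = 4 * 1 mod 1009 = 4

Answer: 4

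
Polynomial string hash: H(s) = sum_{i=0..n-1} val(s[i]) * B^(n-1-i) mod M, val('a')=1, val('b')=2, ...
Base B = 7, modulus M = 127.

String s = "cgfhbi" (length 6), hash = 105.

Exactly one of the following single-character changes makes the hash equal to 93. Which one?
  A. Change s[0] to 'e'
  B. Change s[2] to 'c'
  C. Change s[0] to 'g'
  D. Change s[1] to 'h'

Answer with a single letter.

Option A: s[0]='c'->'e', delta=(5-3)*7^5 mod 127 = 86, hash=105+86 mod 127 = 64
Option B: s[2]='f'->'c', delta=(3-6)*7^3 mod 127 = 114, hash=105+114 mod 127 = 92
Option C: s[0]='c'->'g', delta=(7-3)*7^5 mod 127 = 45, hash=105+45 mod 127 = 23
Option D: s[1]='g'->'h', delta=(8-7)*7^4 mod 127 = 115, hash=105+115 mod 127 = 93 <-- target

Answer: D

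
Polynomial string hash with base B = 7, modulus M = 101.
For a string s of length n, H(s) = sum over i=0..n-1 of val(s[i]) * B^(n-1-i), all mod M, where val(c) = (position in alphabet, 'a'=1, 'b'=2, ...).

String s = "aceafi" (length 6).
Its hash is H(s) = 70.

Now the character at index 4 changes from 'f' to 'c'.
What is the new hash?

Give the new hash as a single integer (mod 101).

Answer: 49

Derivation:
val('f') = 6, val('c') = 3
Position k = 4, exponent = n-1-k = 1
B^1 mod M = 7^1 mod 101 = 7
Delta = (3 - 6) * 7 mod 101 = 80
New hash = (70 + 80) mod 101 = 49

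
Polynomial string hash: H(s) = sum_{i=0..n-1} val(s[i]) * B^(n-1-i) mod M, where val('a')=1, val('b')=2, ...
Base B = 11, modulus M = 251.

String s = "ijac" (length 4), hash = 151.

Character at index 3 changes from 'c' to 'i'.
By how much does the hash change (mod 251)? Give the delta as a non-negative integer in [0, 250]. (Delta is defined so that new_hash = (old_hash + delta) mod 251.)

Answer: 6

Derivation:
Delta formula: (val(new) - val(old)) * B^(n-1-k) mod M
  val('i') - val('c') = 9 - 3 = 6
  B^(n-1-k) = 11^0 mod 251 = 1
  Delta = 6 * 1 mod 251 = 6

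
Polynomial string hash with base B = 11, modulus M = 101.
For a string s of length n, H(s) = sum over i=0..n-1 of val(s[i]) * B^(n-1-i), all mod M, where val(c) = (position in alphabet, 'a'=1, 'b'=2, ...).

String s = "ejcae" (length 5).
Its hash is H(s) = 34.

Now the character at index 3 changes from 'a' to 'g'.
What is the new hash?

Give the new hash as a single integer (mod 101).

val('a') = 1, val('g') = 7
Position k = 3, exponent = n-1-k = 1
B^1 mod M = 11^1 mod 101 = 11
Delta = (7 - 1) * 11 mod 101 = 66
New hash = (34 + 66) mod 101 = 100

Answer: 100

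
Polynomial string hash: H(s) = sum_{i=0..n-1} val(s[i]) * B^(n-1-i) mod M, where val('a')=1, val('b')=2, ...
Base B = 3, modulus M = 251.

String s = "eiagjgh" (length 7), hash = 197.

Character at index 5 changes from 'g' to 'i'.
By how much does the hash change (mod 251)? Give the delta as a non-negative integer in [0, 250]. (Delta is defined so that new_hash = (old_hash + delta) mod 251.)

Delta formula: (val(new) - val(old)) * B^(n-1-k) mod M
  val('i') - val('g') = 9 - 7 = 2
  B^(n-1-k) = 3^1 mod 251 = 3
  Delta = 2 * 3 mod 251 = 6

Answer: 6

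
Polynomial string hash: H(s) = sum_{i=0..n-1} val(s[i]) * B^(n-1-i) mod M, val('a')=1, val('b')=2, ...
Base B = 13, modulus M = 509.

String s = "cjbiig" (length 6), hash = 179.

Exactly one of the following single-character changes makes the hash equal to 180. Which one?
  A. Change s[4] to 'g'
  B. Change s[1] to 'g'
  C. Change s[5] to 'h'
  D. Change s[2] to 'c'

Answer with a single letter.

Option A: s[4]='i'->'g', delta=(7-9)*13^1 mod 509 = 483, hash=179+483 mod 509 = 153
Option B: s[1]='j'->'g', delta=(7-10)*13^4 mod 509 = 338, hash=179+338 mod 509 = 8
Option C: s[5]='g'->'h', delta=(8-7)*13^0 mod 509 = 1, hash=179+1 mod 509 = 180 <-- target
Option D: s[2]='b'->'c', delta=(3-2)*13^3 mod 509 = 161, hash=179+161 mod 509 = 340

Answer: C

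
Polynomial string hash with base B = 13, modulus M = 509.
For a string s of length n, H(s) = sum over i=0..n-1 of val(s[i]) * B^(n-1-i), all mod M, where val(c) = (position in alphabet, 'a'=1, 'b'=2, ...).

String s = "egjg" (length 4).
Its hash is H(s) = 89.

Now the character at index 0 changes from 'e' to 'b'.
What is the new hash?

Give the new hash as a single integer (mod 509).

Answer: 115

Derivation:
val('e') = 5, val('b') = 2
Position k = 0, exponent = n-1-k = 3
B^3 mod M = 13^3 mod 509 = 161
Delta = (2 - 5) * 161 mod 509 = 26
New hash = (89 + 26) mod 509 = 115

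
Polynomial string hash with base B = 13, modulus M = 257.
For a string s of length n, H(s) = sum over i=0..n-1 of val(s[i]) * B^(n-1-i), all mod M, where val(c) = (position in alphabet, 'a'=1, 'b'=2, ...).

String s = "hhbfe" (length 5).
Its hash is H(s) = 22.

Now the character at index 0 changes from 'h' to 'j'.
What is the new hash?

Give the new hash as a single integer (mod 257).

val('h') = 8, val('j') = 10
Position k = 0, exponent = n-1-k = 4
B^4 mod M = 13^4 mod 257 = 34
Delta = (10 - 8) * 34 mod 257 = 68
New hash = (22 + 68) mod 257 = 90

Answer: 90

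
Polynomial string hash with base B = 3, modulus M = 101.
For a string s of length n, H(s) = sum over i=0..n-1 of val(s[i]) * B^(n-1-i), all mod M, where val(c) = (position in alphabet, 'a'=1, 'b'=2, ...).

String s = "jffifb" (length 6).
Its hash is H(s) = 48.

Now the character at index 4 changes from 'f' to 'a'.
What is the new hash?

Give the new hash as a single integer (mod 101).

Answer: 33

Derivation:
val('f') = 6, val('a') = 1
Position k = 4, exponent = n-1-k = 1
B^1 mod M = 3^1 mod 101 = 3
Delta = (1 - 6) * 3 mod 101 = 86
New hash = (48 + 86) mod 101 = 33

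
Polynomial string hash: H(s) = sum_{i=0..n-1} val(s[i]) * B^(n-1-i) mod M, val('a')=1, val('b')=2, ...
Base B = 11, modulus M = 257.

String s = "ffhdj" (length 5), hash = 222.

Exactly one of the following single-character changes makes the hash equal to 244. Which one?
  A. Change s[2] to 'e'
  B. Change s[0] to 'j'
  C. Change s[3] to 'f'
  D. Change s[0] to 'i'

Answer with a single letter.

Answer: C

Derivation:
Option A: s[2]='h'->'e', delta=(5-8)*11^2 mod 257 = 151, hash=222+151 mod 257 = 116
Option B: s[0]='f'->'j', delta=(10-6)*11^4 mod 257 = 225, hash=222+225 mod 257 = 190
Option C: s[3]='d'->'f', delta=(6-4)*11^1 mod 257 = 22, hash=222+22 mod 257 = 244 <-- target
Option D: s[0]='f'->'i', delta=(9-6)*11^4 mod 257 = 233, hash=222+233 mod 257 = 198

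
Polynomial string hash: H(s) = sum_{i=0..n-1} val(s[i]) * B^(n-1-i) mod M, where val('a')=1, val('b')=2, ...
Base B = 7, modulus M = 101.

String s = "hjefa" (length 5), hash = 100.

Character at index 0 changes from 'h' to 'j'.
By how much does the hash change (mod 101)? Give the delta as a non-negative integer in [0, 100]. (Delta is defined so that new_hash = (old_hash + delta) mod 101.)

Delta formula: (val(new) - val(old)) * B^(n-1-k) mod M
  val('j') - val('h') = 10 - 8 = 2
  B^(n-1-k) = 7^4 mod 101 = 78
  Delta = 2 * 78 mod 101 = 55

Answer: 55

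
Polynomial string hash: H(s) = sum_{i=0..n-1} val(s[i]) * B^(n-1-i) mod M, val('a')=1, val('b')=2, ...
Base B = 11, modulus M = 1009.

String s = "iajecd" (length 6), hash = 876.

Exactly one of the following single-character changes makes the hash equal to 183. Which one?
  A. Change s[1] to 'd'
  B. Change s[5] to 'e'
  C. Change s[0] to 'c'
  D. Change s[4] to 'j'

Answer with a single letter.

Option A: s[1]='a'->'d', delta=(4-1)*11^4 mod 1009 = 536, hash=876+536 mod 1009 = 403
Option B: s[5]='d'->'e', delta=(5-4)*11^0 mod 1009 = 1, hash=876+1 mod 1009 = 877
Option C: s[0]='i'->'c', delta=(3-9)*11^5 mod 1009 = 316, hash=876+316 mod 1009 = 183 <-- target
Option D: s[4]='c'->'j', delta=(10-3)*11^1 mod 1009 = 77, hash=876+77 mod 1009 = 953

Answer: C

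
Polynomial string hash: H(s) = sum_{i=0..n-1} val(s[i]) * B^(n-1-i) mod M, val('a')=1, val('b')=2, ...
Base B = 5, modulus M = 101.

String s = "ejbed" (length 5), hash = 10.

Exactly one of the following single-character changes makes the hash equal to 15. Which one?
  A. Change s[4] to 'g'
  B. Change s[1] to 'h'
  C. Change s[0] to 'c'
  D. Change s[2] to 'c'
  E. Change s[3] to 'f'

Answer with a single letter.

Answer: E

Derivation:
Option A: s[4]='d'->'g', delta=(7-4)*5^0 mod 101 = 3, hash=10+3 mod 101 = 13
Option B: s[1]='j'->'h', delta=(8-10)*5^3 mod 101 = 53, hash=10+53 mod 101 = 63
Option C: s[0]='e'->'c', delta=(3-5)*5^4 mod 101 = 63, hash=10+63 mod 101 = 73
Option D: s[2]='b'->'c', delta=(3-2)*5^2 mod 101 = 25, hash=10+25 mod 101 = 35
Option E: s[3]='e'->'f', delta=(6-5)*5^1 mod 101 = 5, hash=10+5 mod 101 = 15 <-- target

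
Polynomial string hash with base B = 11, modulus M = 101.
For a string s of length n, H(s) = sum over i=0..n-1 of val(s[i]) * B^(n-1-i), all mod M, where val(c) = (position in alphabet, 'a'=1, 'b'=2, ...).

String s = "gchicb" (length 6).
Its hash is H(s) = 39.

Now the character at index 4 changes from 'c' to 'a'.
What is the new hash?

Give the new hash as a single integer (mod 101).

val('c') = 3, val('a') = 1
Position k = 4, exponent = n-1-k = 1
B^1 mod M = 11^1 mod 101 = 11
Delta = (1 - 3) * 11 mod 101 = 79
New hash = (39 + 79) mod 101 = 17

Answer: 17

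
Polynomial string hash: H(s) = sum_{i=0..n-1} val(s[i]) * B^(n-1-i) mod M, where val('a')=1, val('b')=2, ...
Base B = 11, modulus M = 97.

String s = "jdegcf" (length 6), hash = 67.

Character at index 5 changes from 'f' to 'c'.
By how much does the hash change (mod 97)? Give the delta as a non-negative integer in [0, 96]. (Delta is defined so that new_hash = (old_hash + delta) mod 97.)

Delta formula: (val(new) - val(old)) * B^(n-1-k) mod M
  val('c') - val('f') = 3 - 6 = -3
  B^(n-1-k) = 11^0 mod 97 = 1
  Delta = -3 * 1 mod 97 = 94

Answer: 94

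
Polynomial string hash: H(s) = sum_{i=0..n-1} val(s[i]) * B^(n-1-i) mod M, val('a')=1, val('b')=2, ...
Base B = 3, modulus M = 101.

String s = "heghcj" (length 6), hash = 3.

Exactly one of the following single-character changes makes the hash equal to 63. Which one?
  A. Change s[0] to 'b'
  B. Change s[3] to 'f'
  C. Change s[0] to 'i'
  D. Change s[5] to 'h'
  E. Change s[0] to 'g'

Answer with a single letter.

Answer: E

Derivation:
Option A: s[0]='h'->'b', delta=(2-8)*3^5 mod 101 = 57, hash=3+57 mod 101 = 60
Option B: s[3]='h'->'f', delta=(6-8)*3^2 mod 101 = 83, hash=3+83 mod 101 = 86
Option C: s[0]='h'->'i', delta=(9-8)*3^5 mod 101 = 41, hash=3+41 mod 101 = 44
Option D: s[5]='j'->'h', delta=(8-10)*3^0 mod 101 = 99, hash=3+99 mod 101 = 1
Option E: s[0]='h'->'g', delta=(7-8)*3^5 mod 101 = 60, hash=3+60 mod 101 = 63 <-- target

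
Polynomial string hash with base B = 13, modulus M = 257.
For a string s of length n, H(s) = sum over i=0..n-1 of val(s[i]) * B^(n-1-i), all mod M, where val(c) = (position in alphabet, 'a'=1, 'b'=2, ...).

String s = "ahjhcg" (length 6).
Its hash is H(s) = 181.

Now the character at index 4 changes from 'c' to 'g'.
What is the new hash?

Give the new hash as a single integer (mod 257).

Answer: 233

Derivation:
val('c') = 3, val('g') = 7
Position k = 4, exponent = n-1-k = 1
B^1 mod M = 13^1 mod 257 = 13
Delta = (7 - 3) * 13 mod 257 = 52
New hash = (181 + 52) mod 257 = 233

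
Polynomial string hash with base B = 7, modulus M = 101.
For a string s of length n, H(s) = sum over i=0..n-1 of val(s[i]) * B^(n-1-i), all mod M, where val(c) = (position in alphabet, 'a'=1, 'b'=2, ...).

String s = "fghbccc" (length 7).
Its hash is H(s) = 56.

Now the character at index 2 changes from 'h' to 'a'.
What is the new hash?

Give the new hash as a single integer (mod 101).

val('h') = 8, val('a') = 1
Position k = 2, exponent = n-1-k = 4
B^4 mod M = 7^4 mod 101 = 78
Delta = (1 - 8) * 78 mod 101 = 60
New hash = (56 + 60) mod 101 = 15

Answer: 15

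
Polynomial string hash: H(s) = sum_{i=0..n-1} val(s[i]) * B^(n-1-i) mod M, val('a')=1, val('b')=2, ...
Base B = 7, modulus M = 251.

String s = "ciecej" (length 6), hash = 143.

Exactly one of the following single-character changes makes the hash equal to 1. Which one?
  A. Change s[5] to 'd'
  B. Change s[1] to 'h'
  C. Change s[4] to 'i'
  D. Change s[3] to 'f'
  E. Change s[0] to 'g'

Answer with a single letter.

Answer: B

Derivation:
Option A: s[5]='j'->'d', delta=(4-10)*7^0 mod 251 = 245, hash=143+245 mod 251 = 137
Option B: s[1]='i'->'h', delta=(8-9)*7^4 mod 251 = 109, hash=143+109 mod 251 = 1 <-- target
Option C: s[4]='e'->'i', delta=(9-5)*7^1 mod 251 = 28, hash=143+28 mod 251 = 171
Option D: s[3]='c'->'f', delta=(6-3)*7^2 mod 251 = 147, hash=143+147 mod 251 = 39
Option E: s[0]='c'->'g', delta=(7-3)*7^5 mod 251 = 211, hash=143+211 mod 251 = 103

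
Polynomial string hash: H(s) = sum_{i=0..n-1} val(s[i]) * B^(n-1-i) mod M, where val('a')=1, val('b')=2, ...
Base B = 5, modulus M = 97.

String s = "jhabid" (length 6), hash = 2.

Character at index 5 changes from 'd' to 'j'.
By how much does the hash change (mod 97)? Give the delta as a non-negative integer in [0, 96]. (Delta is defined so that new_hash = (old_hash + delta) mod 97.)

Answer: 6

Derivation:
Delta formula: (val(new) - val(old)) * B^(n-1-k) mod M
  val('j') - val('d') = 10 - 4 = 6
  B^(n-1-k) = 5^0 mod 97 = 1
  Delta = 6 * 1 mod 97 = 6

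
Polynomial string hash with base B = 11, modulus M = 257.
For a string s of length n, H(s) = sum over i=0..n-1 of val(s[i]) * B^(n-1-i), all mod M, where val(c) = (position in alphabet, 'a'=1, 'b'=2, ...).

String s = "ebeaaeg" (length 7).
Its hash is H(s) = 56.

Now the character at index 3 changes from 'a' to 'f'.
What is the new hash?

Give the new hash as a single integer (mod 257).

val('a') = 1, val('f') = 6
Position k = 3, exponent = n-1-k = 3
B^3 mod M = 11^3 mod 257 = 46
Delta = (6 - 1) * 46 mod 257 = 230
New hash = (56 + 230) mod 257 = 29

Answer: 29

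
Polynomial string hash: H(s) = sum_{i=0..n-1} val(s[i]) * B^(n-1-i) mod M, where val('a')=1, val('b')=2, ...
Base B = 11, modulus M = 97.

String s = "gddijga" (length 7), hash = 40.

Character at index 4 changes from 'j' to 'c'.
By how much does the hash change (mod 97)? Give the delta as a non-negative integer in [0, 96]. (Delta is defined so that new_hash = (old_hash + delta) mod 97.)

Delta formula: (val(new) - val(old)) * B^(n-1-k) mod M
  val('c') - val('j') = 3 - 10 = -7
  B^(n-1-k) = 11^2 mod 97 = 24
  Delta = -7 * 24 mod 97 = 26

Answer: 26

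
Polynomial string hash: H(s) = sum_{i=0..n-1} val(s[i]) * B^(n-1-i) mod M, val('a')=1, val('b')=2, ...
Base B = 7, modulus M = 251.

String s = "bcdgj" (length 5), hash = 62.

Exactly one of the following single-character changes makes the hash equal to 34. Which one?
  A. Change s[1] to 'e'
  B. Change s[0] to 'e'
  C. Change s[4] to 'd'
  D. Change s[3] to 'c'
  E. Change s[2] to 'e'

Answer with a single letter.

Answer: D

Derivation:
Option A: s[1]='c'->'e', delta=(5-3)*7^3 mod 251 = 184, hash=62+184 mod 251 = 246
Option B: s[0]='b'->'e', delta=(5-2)*7^4 mod 251 = 175, hash=62+175 mod 251 = 237
Option C: s[4]='j'->'d', delta=(4-10)*7^0 mod 251 = 245, hash=62+245 mod 251 = 56
Option D: s[3]='g'->'c', delta=(3-7)*7^1 mod 251 = 223, hash=62+223 mod 251 = 34 <-- target
Option E: s[2]='d'->'e', delta=(5-4)*7^2 mod 251 = 49, hash=62+49 mod 251 = 111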